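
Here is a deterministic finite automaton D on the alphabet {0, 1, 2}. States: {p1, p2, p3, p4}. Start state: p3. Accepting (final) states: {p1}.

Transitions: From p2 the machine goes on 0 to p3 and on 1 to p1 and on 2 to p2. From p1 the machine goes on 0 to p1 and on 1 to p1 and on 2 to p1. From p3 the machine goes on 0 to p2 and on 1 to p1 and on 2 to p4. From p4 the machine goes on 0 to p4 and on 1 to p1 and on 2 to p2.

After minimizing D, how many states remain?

Initial partition by acceptance: {p1} | {p2,p3,p4}.
The partition is now stable with 2 blocks: {p1} | {p2,p3,p4}.

2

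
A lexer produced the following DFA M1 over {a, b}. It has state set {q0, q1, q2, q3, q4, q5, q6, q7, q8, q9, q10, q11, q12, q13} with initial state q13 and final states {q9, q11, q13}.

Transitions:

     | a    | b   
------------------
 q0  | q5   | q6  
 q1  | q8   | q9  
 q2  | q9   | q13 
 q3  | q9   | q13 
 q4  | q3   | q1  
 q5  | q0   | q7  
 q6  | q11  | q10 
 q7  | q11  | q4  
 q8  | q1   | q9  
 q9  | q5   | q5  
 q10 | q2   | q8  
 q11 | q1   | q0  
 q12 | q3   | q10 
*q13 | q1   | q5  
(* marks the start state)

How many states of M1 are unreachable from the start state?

BFS from q13 reaches {q0, q1, q2, q3, q4, q5, q6, q7, q8, q9, q10, q11, q13}; the 1 state(s) q12 are never visited.

1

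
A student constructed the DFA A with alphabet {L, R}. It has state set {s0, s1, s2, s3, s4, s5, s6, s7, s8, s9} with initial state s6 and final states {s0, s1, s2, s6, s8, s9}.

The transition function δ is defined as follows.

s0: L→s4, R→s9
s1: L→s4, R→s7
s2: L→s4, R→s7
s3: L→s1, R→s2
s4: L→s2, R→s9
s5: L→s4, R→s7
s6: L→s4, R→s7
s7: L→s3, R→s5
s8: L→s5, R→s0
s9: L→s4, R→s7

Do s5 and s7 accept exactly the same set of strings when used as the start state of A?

States {s0,s8} cannot be reached from the start state, so discard them.
Initial partition by acceptance: {s1,s2,s6,s9} | {s3,s4,s5,s7}.
On input L, block {s3,s4,s5,s7} splits into {s3,s4} and {s5,s7}.
The partition is now stable with 3 blocks: {s1,s2,s6,s9} | {s3,s4} | {s5,s7}.
s5 and s7 lie in the same block of the stable partition, so they are equivalent — no string distinguishes them.

Yes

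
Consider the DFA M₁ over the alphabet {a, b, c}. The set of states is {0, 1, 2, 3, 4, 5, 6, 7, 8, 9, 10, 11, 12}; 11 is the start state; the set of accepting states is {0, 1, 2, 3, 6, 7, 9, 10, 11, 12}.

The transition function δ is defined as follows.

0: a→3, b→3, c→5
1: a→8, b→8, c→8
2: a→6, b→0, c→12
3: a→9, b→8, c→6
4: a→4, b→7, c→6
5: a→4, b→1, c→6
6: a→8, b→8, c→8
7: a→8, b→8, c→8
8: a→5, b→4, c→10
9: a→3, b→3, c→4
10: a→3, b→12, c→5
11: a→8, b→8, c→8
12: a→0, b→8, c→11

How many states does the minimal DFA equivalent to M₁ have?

States {2} cannot be reached from the start state, so discard them.
P0 = {0,1,3,6,7,9,10,11,12} | {4,5,8}.
On input a, block {0,1,3,6,7,9,10,11,12} splits into {0,3,9,10,12} and {1,6,7,11}.
Refine {0,3,9,10,12} on symbol b: members go to different blocks, giving {0,9,10} and {3,12}.
Refine {4,5,8} on symbol b: members go to different blocks, giving {4,5} and {8}.
The partition is now stable with 5 blocks: {0,9,10} | {4,5} | {1,6,7,11} | {3,12} | {8}.

5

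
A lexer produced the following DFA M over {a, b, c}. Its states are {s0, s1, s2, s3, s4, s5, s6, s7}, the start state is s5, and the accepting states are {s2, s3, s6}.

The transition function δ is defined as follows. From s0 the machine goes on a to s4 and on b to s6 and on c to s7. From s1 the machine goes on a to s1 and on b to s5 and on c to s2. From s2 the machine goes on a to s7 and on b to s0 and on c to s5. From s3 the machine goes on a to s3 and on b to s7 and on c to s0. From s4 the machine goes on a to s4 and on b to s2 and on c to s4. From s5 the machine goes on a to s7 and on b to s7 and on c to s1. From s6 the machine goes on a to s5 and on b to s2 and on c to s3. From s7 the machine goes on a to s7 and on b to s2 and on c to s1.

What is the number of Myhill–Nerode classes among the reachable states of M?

8

Initial partition by acceptance: {s2,s3,s6} | {s0,s1,s4,s5,s7}.
Split {s2,s3,s6} by δ(·,a) → {s2,s6} and {s3}.
Refine {s2,s6} on symbol b: members go to different blocks, giving {s2} and {s6}.
On input b, block {s0,s1,s4,s5,s7} splits into {s1,s5} and {s4,s7} and {s0}.
Refine {s1,s5} on symbol a: members go to different blocks, giving {s1} and {s5}.
Refine {s4,s7} on symbol c: members go to different blocks, giving {s4} and {s7}.
Stable partition: {s2} | {s1} | {s3} | {s6} | {s4} | {s0} | {s5} | {s7} — 8 equivalence classes.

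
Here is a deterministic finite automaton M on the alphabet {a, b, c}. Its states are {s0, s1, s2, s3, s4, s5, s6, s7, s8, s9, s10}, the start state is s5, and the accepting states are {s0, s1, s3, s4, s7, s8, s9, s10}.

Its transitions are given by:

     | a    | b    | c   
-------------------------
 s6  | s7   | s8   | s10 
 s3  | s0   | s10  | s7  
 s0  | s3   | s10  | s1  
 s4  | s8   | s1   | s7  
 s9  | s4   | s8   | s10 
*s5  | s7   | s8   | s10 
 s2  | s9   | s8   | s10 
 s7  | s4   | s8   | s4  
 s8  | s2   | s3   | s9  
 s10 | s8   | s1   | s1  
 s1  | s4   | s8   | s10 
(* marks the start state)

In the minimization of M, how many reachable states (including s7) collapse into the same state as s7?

3

First remove the unreachable states {s6}; 10 states remain.
Initial partition by acceptance: {s0,s1,s3,s4,s7,s8,s9,s10} | {s2,s5}.
Split {s0,s1,s3,s4,s7,s8,s9,s10} by δ(·,a) → {s0,s1,s3,s4,s7,s9,s10} and {s8}.
On input a, block {s0,s1,s3,s4,s7,s9,s10} splits into {s0,s1,s3,s7,s9} and {s4,s10}.
On input a, block {s0,s1,s3,s7,s9} splits into {s1,s7,s9} and {s0,s3}.
The partition is now stable with 5 blocks: {s1,s7,s9} | {s2,s5} | {s8} | {s4,s10} | {s0,s3}.
State s7 belongs to the block {s1,s7,s9}, which has 3 states.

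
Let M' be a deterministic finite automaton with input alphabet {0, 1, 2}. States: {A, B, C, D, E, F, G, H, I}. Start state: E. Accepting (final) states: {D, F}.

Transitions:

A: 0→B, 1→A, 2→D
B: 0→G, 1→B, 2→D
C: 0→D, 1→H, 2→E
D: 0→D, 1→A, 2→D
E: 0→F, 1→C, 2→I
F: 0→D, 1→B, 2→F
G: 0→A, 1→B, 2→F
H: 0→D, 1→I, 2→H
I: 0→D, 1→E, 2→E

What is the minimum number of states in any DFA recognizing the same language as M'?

3

P0 = {D,F} | {A,B,C,E,G,H,I}.
Refine {A,B,C,E,G,H,I} on symbol 0: members go to different blocks, giving {C,E,H,I} and {A,B,G}.
Stable partition: {D,F} | {C,E,H,I} | {A,B,G} — 3 equivalence classes.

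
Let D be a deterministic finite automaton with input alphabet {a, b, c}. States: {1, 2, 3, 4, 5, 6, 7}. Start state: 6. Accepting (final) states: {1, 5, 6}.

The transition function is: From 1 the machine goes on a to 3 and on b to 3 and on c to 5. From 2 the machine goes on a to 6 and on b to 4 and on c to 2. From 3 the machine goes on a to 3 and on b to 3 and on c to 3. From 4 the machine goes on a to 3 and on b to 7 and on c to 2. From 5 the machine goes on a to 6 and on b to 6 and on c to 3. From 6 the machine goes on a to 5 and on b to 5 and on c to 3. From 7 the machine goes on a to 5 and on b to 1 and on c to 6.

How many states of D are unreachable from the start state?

BFS from 6 reaches {3, 5, 6}; the 4 state(s) 1, 2, 4, 7 are never visited.

4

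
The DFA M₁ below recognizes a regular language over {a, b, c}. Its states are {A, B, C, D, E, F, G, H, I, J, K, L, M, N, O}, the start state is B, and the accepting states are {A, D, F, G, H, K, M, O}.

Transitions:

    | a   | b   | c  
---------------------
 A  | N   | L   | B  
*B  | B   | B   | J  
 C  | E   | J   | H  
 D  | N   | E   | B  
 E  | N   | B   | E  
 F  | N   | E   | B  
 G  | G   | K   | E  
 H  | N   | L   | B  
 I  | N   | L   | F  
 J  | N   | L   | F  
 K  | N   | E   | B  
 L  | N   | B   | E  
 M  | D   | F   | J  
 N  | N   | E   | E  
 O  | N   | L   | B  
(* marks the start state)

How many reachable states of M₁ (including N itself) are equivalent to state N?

First remove the unreachable states {A,C,D,G,H,I,K,M,O}; 6 states remain.
Initial partition by acceptance: {F} | {B,E,J,L,N}.
On input c, block {B,E,J,L,N} splits into {B,E,L,N} and {J}.
Refine {B,E,L,N} on symbol c: members go to different blocks, giving {E,L,N} and {B}.
Split {E,L,N} by δ(·,b) → {E,L} and {N}.
The partition is now stable with 5 blocks: {F} | {E,L} | {J} | {B} | {N}.
State N belongs to the block {N}, which has 1 states.

1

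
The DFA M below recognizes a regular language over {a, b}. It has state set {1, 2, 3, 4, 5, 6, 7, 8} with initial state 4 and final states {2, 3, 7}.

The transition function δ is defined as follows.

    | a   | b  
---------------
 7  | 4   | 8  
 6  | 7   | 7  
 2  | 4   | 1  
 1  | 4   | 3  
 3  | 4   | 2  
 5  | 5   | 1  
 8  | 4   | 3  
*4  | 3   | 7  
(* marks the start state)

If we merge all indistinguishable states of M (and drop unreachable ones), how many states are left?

States {5,6} cannot be reached from the start state, so discard them.
Start with accepting vs non-accepting: {2,3,7} | {1,4,8}.
On input b, block {2,3,7} splits into {2,7} and {3}.
Split {1,4,8} by δ(·,a) → {1,8} and {4}.
Stable partition: {2,7} | {1,8} | {3} | {4} — 4 equivalence classes.

4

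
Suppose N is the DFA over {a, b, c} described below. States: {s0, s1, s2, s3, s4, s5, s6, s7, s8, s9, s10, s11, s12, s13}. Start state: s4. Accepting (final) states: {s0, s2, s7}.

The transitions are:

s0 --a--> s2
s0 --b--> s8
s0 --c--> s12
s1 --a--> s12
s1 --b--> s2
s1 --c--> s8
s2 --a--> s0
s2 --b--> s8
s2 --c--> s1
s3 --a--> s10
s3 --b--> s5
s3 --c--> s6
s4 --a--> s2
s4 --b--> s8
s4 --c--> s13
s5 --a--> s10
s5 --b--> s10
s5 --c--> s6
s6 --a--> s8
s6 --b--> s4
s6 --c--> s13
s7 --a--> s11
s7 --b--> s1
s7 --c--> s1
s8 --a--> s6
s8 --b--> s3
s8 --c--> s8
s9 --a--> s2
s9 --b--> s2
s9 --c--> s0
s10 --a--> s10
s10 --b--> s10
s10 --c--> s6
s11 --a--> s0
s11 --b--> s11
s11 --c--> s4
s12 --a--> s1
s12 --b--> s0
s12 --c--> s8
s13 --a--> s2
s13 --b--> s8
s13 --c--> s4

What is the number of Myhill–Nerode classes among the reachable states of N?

6

States {s7,s9,s11} cannot be reached from the start state, so discard them.
P0 = {s0,s2} | {s1,s3,s4,s5,s6,s8,s10,s12,s13}.
Refine {s1,s3,s4,s5,s6,s8,s10,s12,s13} on symbol a: members go to different blocks, giving {s1,s3,s5,s6,s8,s10,s12} and {s4,s13}.
On input b, block {s1,s3,s5,s6,s8,s10,s12} splits into {s3,s5,s8,s10} and {s1,s12} and {s6}.
Split {s3,s5,s8,s10} by δ(·,a) → {s3,s5,s10} and {s8}.
No further refinement is possible. Final partition (6 blocks): {s0,s2} | {s3,s5,s10} | {s4,s13} | {s1,s12} | {s6} | {s8}.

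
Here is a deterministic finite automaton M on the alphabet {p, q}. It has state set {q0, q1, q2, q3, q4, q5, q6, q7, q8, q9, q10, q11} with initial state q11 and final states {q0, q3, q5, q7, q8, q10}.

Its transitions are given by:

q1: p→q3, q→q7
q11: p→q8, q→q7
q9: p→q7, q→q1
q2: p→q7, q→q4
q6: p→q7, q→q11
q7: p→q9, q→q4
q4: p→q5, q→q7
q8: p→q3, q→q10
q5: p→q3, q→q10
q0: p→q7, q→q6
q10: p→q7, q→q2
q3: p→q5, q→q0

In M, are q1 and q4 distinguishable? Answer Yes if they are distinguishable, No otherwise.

Start with accepting vs non-accepting: {q0,q3,q5,q7,q8,q10} | {q1,q2,q4,q6,q9,q11}.
Split {q0,q3,q5,q7,q8,q10} by δ(·,p) → {q0,q3,q5,q8,q10} and {q7}.
On input p, block {q0,q3,q5,q8,q10} splits into {q3,q5,q8} and {q0,q10}.
On input p, block {q1,q2,q4,q6,q9,q11} splits into {q1,q4,q11} and {q2,q6,q9}.
No further refinement is possible. Final partition (5 blocks): {q3,q5,q8} | {q1,q4,q11} | {q7} | {q0,q10} | {q2,q6,q9}.
q1 and q4 lie in the same block of the stable partition, so they are equivalent — no string distinguishes them.

No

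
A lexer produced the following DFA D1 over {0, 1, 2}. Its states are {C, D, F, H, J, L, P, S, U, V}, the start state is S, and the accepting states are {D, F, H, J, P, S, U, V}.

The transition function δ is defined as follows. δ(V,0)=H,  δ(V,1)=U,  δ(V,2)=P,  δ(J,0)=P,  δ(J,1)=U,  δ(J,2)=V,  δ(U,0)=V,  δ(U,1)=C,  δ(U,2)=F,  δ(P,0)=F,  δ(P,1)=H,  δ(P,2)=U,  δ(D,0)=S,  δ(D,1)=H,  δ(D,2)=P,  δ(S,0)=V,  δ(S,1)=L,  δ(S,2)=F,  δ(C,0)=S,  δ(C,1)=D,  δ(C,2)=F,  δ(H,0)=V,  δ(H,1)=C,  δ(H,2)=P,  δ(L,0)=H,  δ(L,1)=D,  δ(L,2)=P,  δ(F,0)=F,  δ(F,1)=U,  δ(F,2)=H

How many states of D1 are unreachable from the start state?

Starting at S and following transitions, the reachable set is {C, D, F, H, L, P, S, U, V}. That leaves J unreachable — 1 in total.

1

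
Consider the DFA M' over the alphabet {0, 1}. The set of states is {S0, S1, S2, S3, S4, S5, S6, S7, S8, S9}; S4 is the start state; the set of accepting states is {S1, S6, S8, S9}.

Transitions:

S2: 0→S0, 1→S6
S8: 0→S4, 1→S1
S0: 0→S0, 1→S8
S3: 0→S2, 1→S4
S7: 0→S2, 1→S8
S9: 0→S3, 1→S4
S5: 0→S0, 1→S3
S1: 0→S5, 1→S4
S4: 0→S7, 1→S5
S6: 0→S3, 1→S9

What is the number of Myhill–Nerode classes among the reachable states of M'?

P0 = {S1,S6,S8,S9} | {S0,S2,S3,S4,S5,S7}.
Refine {S1,S6,S8,S9} on symbol 1: members go to different blocks, giving {S1,S9} and {S6,S8}.
On input 1, block {S0,S2,S3,S4,S5,S7} splits into {S0,S2,S7} and {S3,S4,S5}.
The partition is now stable with 4 blocks: {S1,S9} | {S0,S2,S7} | {S6,S8} | {S3,S4,S5}.

4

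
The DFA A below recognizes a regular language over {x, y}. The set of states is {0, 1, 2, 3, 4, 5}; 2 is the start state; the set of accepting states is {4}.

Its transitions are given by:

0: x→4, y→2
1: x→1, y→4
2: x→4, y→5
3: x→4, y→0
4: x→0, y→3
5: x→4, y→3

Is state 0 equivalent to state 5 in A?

First remove the unreachable states {1}; 5 states remain.
P0 = {4} | {0,2,3,5}.
Stable partition: {4} | {0,2,3,5} — 2 equivalence classes.
0 and 5 lie in the same block of the stable partition, so they are equivalent — no string distinguishes them.

Yes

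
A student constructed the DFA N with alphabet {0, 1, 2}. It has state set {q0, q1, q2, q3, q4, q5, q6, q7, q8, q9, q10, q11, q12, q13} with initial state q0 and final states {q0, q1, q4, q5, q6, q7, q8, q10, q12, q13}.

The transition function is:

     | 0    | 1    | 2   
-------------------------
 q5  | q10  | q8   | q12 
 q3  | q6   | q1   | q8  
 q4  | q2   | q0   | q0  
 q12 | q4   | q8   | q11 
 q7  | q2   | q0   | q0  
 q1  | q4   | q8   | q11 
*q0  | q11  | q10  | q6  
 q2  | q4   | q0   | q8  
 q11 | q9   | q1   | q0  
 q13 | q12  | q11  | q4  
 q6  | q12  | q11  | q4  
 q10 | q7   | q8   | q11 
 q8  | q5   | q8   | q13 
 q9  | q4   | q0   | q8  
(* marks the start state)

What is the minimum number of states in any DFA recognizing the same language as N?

Reachable states from the start: {q0,q1,q2,q4,q5,q6,q7,q8,q9,q10,q11,q12,q13}. Unreachable: {q3} — drop them.
P0 = {q0,q1,q4,q5,q6,q7,q8,q10,q12,q13} | {q2,q9,q11}.
On input 0, block {q0,q1,q4,q5,q6,q7,q8,q10,q12,q13} splits into {q1,q5,q6,q8,q10,q12,q13} and {q0,q4,q7}.
Refine {q1,q5,q6,q8,q10,q12,q13} on symbol 0: members go to different blocks, giving {q5,q6,q8,q13} and {q1,q10,q12}.
Split {q5,q6,q8,q13} by δ(·,0) → {q5,q6,q13} and {q8}.
Split {q5,q6,q13} by δ(·,1) → {q6,q13} and {q5}.
Split {q2,q9,q11} by δ(·,0) → {q2,q9} and {q11}.
On input 0, block {q0,q4,q7} splits into {q4,q7} and {q0}.
Stable partition: {q6,q13} | {q2,q9} | {q4,q7} | {q1,q10,q12} | {q8} | {q5} | {q11} | {q0} — 8 equivalence classes.

8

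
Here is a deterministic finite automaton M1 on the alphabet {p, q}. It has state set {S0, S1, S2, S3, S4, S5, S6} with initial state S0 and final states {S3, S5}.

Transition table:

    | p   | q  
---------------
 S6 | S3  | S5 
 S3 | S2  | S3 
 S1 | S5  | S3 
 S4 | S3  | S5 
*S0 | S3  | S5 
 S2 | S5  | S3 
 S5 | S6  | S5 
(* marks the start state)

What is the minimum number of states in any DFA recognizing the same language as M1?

2

Reachable states from the start: {S0,S2,S3,S5,S6}. Unreachable: {S1,S4} — drop them.
Initial partition by acceptance: {S3,S5} | {S0,S2,S6}.
Stable partition: {S3,S5} | {S0,S2,S6} — 2 equivalence classes.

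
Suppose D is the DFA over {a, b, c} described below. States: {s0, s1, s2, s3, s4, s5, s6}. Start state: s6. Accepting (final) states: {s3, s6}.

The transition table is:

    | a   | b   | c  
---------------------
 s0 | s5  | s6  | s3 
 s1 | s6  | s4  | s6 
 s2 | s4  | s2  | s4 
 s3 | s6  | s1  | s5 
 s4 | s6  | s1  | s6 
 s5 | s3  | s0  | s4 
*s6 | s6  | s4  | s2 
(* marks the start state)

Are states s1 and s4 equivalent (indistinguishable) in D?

Yes

First remove the unreachable states {s0,s3,s5}; 4 states remain.
P0 = {s6} | {s1,s2,s4}.
On input a, block {s1,s2,s4} splits into {s1,s4} and {s2}.
Stable partition: {s6} | {s1,s4} | {s2} — 3 equivalence classes.
s1 and s4 lie in the same block of the stable partition, so they are equivalent — no string distinguishes them.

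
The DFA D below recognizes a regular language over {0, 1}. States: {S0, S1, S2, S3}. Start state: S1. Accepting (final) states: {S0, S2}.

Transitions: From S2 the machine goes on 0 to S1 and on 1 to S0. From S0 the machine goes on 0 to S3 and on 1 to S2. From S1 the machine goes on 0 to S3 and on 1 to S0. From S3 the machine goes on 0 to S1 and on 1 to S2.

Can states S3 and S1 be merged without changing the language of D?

Every state is reachable, so we keep all 4.
Initial partition by acceptance: {S0,S2} | {S1,S3}.
Stable partition: {S0,S2} | {S1,S3} — 2 equivalence classes.
S3 and S1 lie in the same block of the stable partition, so they are equivalent — no string distinguishes them.

Yes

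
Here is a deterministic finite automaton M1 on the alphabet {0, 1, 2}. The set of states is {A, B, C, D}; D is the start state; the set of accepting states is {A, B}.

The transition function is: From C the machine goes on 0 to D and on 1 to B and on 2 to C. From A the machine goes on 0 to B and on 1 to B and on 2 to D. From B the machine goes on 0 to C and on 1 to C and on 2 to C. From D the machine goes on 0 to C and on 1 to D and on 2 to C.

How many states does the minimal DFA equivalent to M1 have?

3

First remove the unreachable states {A}; 3 states remain.
P0 = {B} | {C,D}.
On input 1, block {C,D} splits into {C} and {D}.
The partition is now stable with 3 blocks: {B} | {C} | {D}.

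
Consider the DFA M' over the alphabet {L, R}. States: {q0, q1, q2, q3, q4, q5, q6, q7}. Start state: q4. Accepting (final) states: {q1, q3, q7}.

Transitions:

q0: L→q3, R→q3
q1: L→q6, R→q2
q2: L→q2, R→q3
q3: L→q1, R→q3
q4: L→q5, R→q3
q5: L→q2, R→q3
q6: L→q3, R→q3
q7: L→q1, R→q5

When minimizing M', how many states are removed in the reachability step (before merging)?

No path from q4 leads to q0, q7; the other 6 states are all reachable.

2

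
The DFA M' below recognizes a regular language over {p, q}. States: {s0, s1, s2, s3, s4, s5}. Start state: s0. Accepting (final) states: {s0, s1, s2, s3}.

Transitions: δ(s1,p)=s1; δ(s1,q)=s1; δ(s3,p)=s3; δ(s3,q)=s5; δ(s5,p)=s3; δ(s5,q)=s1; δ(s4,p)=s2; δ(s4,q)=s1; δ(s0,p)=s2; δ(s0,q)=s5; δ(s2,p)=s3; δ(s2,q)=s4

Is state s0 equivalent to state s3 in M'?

P0 = {s0,s1,s2,s3} | {s4,s5}.
Split {s0,s1,s2,s3} by δ(·,q) → {s0,s2,s3} and {s1}.
Stable partition: {s0,s2,s3} | {s4,s5} | {s1} — 3 equivalence classes.
s0 and s3 lie in the same block of the stable partition, so they are equivalent — no string distinguishes them.

Yes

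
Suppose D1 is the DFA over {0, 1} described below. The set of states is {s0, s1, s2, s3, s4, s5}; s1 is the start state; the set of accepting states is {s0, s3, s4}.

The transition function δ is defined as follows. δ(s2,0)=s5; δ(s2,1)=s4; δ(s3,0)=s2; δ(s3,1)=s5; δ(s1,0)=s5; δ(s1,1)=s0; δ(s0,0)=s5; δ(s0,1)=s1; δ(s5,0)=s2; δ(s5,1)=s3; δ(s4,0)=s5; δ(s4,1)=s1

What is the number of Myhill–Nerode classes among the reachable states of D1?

2

Every state is reachable, so we keep all 6.
Start with accepting vs non-accepting: {s0,s3,s4} | {s1,s2,s5}.
The partition is now stable with 2 blocks: {s0,s3,s4} | {s1,s2,s5}.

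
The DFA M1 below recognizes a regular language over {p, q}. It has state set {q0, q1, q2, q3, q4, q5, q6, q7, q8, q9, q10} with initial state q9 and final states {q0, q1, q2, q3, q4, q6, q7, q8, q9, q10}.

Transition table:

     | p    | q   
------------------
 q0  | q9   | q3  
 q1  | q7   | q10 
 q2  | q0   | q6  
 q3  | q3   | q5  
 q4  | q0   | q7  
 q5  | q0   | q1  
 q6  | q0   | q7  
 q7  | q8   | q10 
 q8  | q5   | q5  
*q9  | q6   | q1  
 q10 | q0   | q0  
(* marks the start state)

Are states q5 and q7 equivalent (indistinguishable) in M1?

Reachable states from the start: {q0,q1,q3,q5,q6,q7,q8,q9,q10}. Unreachable: {q2,q4} — drop them.
P0 = {q0,q1,q3,q6,q7,q8,q9,q10} | {q5}.
Split {q0,q1,q3,q6,q7,q8,q9,q10} by δ(·,p) → {q0,q1,q3,q6,q7,q9,q10} and {q8}.
On input p, block {q0,q1,q3,q6,q7,q9,q10} splits into {q0,q1,q3,q6,q9,q10} and {q7}.
Split {q0,q1,q3,q6,q9,q10} by δ(·,p) → {q0,q3,q6,q9,q10} and {q1}.
Split {q0,q3,q6,q9,q10} by δ(·,q) → {q0,q10} and {q3} and {q6} and {q9}.
On input p, block {q0,q10} splits into {q0} and {q10}.
No further refinement is possible. Final partition (9 blocks): {q0} | {q5} | {q8} | {q7} | {q1} | {q3} | {q6} | {q9} | {q10}.
q5 and q7 end up in different blocks, so they are distinguishable. For instance, the string 'ε' is accepted from only q7.

No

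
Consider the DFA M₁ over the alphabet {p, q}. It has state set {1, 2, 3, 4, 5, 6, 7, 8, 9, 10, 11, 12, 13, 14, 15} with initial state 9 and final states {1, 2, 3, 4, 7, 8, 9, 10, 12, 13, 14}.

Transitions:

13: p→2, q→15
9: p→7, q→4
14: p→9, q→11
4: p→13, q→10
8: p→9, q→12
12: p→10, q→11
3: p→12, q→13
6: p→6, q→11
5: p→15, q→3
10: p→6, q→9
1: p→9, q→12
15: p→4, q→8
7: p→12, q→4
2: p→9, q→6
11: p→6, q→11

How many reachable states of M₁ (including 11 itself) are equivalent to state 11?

States {1,3,5,14} cannot be reached from the start state, so discard them.
Start with accepting vs non-accepting: {2,4,7,8,9,10,12,13} | {6,11,15}.
On input p, block {2,4,7,8,9,10,12,13} splits into {2,4,7,8,9,12,13} and {10}.
On input p, block {2,4,7,8,9,12,13} splits into {2,4,7,8,9,13} and {12}.
Split {2,4,7,8,9,13} by δ(·,p) → {2,4,8,9,13} and {7}.
Split {2,4,8,9,13} by δ(·,p) → {2,4,8,13} and {9}.
Split {2,4,8,13} by δ(·,p) → {2,8} and {4,13}.
On input q, block {2,8} splits into {2} and {8}.
Refine {6,11,15} on symbol p: members go to different blocks, giving {6,11} and {15}.
Split {4,13} by δ(·,p) → {4} and {13}.
The partition is now stable with 10 blocks: {2} | {6,11} | {10} | {12} | {7} | {9} | {4} | {8} | {15} | {13}.
The equivalence class containing 11 is {6,11}, of size 2.

2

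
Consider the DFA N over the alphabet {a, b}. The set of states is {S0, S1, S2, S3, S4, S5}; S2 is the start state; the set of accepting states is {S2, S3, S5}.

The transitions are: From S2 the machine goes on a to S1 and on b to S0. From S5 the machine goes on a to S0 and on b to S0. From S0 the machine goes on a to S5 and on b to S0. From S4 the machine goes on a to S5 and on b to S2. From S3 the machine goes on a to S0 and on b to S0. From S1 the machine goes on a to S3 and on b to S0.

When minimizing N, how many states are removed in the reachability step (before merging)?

1

No path from S2 leads to S4; the other 5 states are all reachable.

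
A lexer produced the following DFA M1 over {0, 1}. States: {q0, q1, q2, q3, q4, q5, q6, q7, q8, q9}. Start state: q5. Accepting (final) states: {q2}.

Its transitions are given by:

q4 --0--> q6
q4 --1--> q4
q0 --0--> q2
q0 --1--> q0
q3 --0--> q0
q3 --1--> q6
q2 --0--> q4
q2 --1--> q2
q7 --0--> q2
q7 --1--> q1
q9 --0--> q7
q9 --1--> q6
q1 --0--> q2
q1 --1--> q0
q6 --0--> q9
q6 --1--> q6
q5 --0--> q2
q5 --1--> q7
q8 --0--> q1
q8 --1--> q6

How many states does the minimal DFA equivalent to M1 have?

States {q3,q8} cannot be reached from the start state, so discard them.
P0 = {q2} | {q0,q1,q4,q5,q6,q7,q9}.
Split {q0,q1,q4,q5,q6,q7,q9} by δ(·,0) → {q0,q1,q5,q7} and {q4,q6,q9}.
On input 0, block {q4,q6,q9} splits into {q4,q6} and {q9}.
On input 0, block {q4,q6} splits into {q4} and {q6}.
Stable partition: {q2} | {q0,q1,q5,q7} | {q4} | {q9} | {q6} — 5 equivalence classes.

5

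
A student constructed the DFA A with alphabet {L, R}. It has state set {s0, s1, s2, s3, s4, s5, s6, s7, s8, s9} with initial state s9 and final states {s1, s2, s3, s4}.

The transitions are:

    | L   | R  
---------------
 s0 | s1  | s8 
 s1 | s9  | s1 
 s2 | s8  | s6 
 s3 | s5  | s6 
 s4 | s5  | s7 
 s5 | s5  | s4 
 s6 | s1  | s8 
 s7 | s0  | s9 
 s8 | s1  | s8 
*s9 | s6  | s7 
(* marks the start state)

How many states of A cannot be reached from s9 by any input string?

4

Starting at s9 and following transitions, the reachable set is {s0, s1, s6, s7, s8, s9}. That leaves s2, s3, s4, s5 unreachable — 4 in total.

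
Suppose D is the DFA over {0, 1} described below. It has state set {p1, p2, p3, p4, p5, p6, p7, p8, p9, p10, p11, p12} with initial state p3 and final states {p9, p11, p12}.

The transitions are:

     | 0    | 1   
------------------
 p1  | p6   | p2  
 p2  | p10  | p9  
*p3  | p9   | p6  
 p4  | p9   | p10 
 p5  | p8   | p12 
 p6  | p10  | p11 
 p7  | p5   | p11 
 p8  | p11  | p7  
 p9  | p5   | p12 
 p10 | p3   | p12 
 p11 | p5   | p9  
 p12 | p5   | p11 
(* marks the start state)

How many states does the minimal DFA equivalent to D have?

States {p1,p2,p4} cannot be reached from the start state, so discard them.
Initial partition by acceptance: {p9,p11,p12} | {p3,p5,p6,p7,p8,p10}.
Split {p3,p5,p6,p7,p8,p10} by δ(·,0) → {p5,p6,p7,p10} and {p3,p8}.
Split {p5,p6,p7,p10} by δ(·,0) → {p5,p10} and {p6,p7}.
No further refinement is possible. Final partition (4 blocks): {p9,p11,p12} | {p5,p10} | {p3,p8} | {p6,p7}.

4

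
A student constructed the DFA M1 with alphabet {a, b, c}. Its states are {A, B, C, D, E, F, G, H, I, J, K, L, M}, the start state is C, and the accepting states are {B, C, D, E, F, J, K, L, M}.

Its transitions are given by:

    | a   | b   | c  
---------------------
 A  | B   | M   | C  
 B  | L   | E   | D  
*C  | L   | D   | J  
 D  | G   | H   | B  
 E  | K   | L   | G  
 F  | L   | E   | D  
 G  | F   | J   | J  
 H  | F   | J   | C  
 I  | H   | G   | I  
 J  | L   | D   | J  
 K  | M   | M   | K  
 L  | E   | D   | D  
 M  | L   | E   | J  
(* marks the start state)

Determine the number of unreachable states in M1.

No path from C leads to A, I; the other 11 states are all reachable.

2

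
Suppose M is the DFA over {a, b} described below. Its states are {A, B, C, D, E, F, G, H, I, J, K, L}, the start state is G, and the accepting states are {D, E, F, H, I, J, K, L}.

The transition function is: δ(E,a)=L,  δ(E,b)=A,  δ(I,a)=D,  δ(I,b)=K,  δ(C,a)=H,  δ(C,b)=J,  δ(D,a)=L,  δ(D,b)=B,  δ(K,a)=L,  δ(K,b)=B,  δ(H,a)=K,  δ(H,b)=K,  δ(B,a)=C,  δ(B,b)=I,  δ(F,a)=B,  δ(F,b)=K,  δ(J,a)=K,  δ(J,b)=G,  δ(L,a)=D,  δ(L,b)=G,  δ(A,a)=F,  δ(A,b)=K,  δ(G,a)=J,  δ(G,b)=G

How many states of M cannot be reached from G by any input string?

3

BFS from G reaches {B, C, D, G, H, I, J, K, L}; the 3 state(s) A, E, F are never visited.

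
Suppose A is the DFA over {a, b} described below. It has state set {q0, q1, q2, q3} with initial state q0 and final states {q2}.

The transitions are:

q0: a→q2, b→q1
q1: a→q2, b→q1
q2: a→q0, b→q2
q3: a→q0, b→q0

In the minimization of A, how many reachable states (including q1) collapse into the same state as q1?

2

First remove the unreachable states {q3}; 3 states remain.
P0 = {q2} | {q0,q1}.
The partition is now stable with 2 blocks: {q2} | {q0,q1}.
The equivalence class containing q1 is {q0,q1}, of size 2.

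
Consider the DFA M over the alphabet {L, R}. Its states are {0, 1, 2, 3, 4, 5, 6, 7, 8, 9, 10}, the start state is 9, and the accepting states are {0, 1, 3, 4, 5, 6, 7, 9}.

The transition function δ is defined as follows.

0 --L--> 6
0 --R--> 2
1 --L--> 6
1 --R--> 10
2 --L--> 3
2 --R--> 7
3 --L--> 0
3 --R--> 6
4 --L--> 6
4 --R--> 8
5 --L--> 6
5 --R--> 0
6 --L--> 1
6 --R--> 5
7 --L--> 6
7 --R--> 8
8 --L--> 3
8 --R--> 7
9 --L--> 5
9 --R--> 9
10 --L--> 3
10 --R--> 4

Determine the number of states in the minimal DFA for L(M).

Every state is reachable, so we keep all 11.
P0 = {0,1,3,4,5,6,7,9} | {2,8,10}.
On input R, block {0,1,3,4,5,6,7,9} splits into {0,1,4,7} and {3,5,6,9}.
Split {3,5,6,9} by δ(·,L) → {3,6} and {5,9}.
On input R, block {3,6} splits into {3} and {6}.
On input L, block {5,9} splits into {5} and {9}.
The partition is now stable with 6 blocks: {0,1,4,7} | {2,8,10} | {3} | {5} | {6} | {9}.

6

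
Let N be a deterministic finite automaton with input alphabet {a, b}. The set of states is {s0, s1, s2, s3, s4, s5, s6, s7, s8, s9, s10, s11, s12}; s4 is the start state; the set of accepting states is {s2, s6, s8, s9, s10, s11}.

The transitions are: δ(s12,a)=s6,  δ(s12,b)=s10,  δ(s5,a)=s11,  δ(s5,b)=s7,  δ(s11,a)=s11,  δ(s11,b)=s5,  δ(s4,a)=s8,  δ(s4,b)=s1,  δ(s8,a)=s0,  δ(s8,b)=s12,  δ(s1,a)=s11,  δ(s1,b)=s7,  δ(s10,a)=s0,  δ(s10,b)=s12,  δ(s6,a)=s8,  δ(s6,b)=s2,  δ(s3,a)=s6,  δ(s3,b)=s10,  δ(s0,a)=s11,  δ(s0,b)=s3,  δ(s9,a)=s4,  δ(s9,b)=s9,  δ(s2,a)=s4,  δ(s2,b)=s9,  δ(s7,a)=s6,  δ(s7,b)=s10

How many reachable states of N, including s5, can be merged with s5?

Every state is reachable, so we keep all 13.
P0 = {s2,s6,s8,s9,s10,s11} | {s0,s1,s3,s4,s5,s7,s12}.
Refine {s2,s6,s8,s9,s10,s11} on symbol a: members go to different blocks, giving {s2,s8,s9,s10} and {s6,s11}.
Split {s2,s8,s9,s10} by δ(·,b) → {s2,s9} and {s8,s10}.
Refine {s0,s1,s3,s4,s5,s7,s12} on symbol a: members go to different blocks, giving {s0,s1,s3,s5,s7,s12} and {s4}.
On input b, block {s0,s1,s3,s5,s7,s12} splits into {s0,s1,s5} and {s3,s7,s12}.
On input a, block {s6,s11} splits into {s6} and {s11}.
The partition is now stable with 7 blocks: {s2,s9} | {s0,s1,s5} | {s6} | {s8,s10} | {s4} | {s3,s7,s12} | {s11}.
State s5 belongs to the block {s0,s1,s5}, which has 3 states.

3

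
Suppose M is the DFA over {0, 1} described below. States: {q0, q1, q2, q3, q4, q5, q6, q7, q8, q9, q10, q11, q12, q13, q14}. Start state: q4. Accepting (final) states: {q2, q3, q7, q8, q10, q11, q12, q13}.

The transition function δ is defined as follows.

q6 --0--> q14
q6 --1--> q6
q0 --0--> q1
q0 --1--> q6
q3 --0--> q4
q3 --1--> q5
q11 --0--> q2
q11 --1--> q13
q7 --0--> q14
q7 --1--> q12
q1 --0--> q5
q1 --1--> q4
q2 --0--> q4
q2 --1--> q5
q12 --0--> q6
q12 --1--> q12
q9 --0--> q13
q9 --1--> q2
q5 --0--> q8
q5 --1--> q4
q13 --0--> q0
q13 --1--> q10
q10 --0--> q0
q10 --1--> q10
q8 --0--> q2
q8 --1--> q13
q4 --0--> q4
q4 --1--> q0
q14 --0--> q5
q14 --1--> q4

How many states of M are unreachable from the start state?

5

Starting at q4 and following transitions, the reachable set is {q0, q1, q2, q4, q5, q6, q8, q10, q13, q14}. That leaves q3, q7, q9, q11, q12 unreachable — 5 in total.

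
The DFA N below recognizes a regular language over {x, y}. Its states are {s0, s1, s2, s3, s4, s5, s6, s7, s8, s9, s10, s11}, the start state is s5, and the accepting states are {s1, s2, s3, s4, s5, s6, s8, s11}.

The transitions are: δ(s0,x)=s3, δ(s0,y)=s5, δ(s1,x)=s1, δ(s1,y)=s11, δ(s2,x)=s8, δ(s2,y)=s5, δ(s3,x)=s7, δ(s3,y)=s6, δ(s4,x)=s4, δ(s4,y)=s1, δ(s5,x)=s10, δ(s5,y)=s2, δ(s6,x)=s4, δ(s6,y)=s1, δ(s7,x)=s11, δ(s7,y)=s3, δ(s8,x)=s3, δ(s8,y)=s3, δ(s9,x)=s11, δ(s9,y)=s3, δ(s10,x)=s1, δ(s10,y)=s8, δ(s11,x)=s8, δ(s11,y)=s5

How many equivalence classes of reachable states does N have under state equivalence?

8

First remove the unreachable states {s0,s9}; 10 states remain.
Start with accepting vs non-accepting: {s1,s2,s3,s4,s5,s6,s8,s11} | {s7,s10}.
On input x, block {s1,s2,s3,s4,s5,s6,s8,s11} splits into {s1,s2,s4,s6,s8,s11} and {s3,s5}.
On input x, block {s1,s2,s4,s6,s8,s11} splits into {s1,s2,s4,s6,s11} and {s8}.
Split {s1,s2,s4,s6,s11} by δ(·,x) → {s1,s4,s6} and {s2,s11}.
On input y, block {s1,s4,s6} splits into {s4,s6} and {s1}.
Split {s7,s10} by δ(·,x) → {s7} and {s10}.
On input x, block {s3,s5} splits into {s3} and {s5}.
Stable partition: {s4,s6} | {s7} | {s3} | {s8} | {s2,s11} | {s1} | {s10} | {s5} — 8 equivalence classes.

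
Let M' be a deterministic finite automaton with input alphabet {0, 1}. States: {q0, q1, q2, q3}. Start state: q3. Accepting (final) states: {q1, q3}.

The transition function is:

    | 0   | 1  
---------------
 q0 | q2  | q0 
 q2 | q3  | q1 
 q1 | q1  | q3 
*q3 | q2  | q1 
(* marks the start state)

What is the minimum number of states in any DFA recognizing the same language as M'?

3

First remove the unreachable states {q0}; 3 states remain.
Initial partition by acceptance: {q1,q3} | {q2}.
On input 0, block {q1,q3} splits into {q1} and {q3}.
The partition is now stable with 3 blocks: {q1} | {q2} | {q3}.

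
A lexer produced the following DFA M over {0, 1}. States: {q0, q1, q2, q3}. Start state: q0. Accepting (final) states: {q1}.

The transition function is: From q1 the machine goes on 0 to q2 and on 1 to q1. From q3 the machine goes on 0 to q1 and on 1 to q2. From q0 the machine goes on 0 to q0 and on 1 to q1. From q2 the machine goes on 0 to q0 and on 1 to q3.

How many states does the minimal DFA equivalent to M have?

All states are reachable from the start state.
Start with accepting vs non-accepting: {q1} | {q0,q2,q3}.
Refine {q0,q2,q3} on symbol 0: members go to different blocks, giving {q0,q2} and {q3}.
Split {q0,q2} by δ(·,1) → {q0} and {q2}.
Stable partition: {q1} | {q0} | {q3} | {q2} — 4 equivalence classes.

4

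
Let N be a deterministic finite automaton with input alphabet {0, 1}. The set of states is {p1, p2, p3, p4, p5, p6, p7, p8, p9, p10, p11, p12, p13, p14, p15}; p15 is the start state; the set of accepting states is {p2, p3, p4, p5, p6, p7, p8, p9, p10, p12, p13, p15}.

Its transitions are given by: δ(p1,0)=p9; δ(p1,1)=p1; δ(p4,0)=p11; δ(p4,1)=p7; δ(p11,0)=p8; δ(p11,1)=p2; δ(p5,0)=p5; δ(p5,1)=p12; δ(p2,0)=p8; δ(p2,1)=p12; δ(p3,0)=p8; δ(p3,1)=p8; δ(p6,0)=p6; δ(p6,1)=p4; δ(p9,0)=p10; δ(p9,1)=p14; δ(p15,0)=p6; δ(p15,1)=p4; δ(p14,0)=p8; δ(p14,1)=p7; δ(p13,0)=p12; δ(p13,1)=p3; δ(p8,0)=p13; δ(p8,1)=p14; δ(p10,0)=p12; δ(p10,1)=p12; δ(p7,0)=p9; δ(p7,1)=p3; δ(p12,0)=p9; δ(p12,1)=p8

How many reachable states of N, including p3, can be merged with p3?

States {p1,p5} cannot be reached from the start state, so discard them.
Start with accepting vs non-accepting: {p2,p3,p4,p6,p7,p8,p9,p10,p12,p13,p15} | {p11,p14}.
Refine {p2,p3,p4,p6,p7,p8,p9,p10,p12,p13,p15} on symbol 0: members go to different blocks, giving {p2,p3,p6,p7,p8,p9,p10,p12,p13,p15} and {p4}.
On input 1, block {p2,p3,p6,p7,p8,p9,p10,p12,p13,p15} splits into {p2,p3,p7,p10,p12,p13} and {p6,p15} and {p8,p9}.
Refine {p2,p3,p7,p10,p12,p13} on symbol 0: members go to different blocks, giving {p2,p3,p7,p12} and {p10,p13}.
Refine {p2,p3,p7,p12} on symbol 1: members go to different blocks, giving {p2,p7} and {p3,p12}.
The partition is now stable with 7 blocks: {p2,p7} | {p11,p14} | {p4} | {p6,p15} | {p8,p9} | {p10,p13} | {p3,p12}.
The equivalence class containing p3 is {p3,p12}, of size 2.

2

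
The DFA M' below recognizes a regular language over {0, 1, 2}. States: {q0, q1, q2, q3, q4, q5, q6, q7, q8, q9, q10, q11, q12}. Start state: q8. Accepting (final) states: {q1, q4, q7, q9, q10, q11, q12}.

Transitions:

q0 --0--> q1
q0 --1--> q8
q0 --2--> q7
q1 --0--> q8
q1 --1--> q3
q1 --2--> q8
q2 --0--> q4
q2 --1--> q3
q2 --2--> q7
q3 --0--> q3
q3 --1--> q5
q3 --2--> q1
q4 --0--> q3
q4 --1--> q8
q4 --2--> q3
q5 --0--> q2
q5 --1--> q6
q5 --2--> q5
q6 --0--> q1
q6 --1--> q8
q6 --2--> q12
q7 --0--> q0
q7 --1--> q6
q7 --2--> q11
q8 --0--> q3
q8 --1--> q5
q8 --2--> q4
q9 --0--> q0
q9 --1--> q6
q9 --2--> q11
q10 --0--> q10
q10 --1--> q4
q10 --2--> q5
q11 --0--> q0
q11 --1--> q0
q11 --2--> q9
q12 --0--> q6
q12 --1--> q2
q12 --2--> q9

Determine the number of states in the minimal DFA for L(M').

5

States {q10} cannot be reached from the start state, so discard them.
Initial partition by acceptance: {q1,q4,q7,q9,q11,q12} | {q0,q2,q3,q5,q6,q8}.
Refine {q1,q4,q7,q9,q11,q12} on symbol 2: members go to different blocks, giving {q7,q9,q11,q12} and {q1,q4}.
Split {q0,q2,q3,q5,q6,q8} by δ(·,0) → {q0,q2,q6} and {q3,q5,q8}.
Refine {q3,q5,q8} on symbol 0: members go to different blocks, giving {q3,q8} and {q5}.
The partition is now stable with 5 blocks: {q7,q9,q11,q12} | {q0,q2,q6} | {q1,q4} | {q3,q8} | {q5}.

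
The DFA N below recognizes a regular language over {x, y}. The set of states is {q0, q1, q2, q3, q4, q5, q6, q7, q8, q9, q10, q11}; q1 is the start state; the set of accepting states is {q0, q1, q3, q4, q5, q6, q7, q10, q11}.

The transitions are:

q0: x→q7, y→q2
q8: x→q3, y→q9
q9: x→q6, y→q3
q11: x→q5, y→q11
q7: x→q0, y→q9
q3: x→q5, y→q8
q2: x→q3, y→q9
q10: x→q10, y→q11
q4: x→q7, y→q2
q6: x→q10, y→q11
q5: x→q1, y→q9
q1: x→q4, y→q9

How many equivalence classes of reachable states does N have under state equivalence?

8

Initial partition by acceptance: {q0,q1,q3,q4,q5,q6,q7,q10,q11} | {q2,q8,q9}.
Split {q0,q1,q3,q4,q5,q6,q7,q10,q11} by δ(·,y) → {q0,q1,q3,q4,q5,q7} and {q6,q10,q11}.
Refine {q2,q8,q9} on symbol x: members go to different blocks, giving {q2,q8} and {q9}.
Split {q0,q1,q3,q4,q5,q7} by δ(·,y) → {q0,q3,q4} and {q1,q5,q7}.
Split {q6,q10,q11} by δ(·,x) → {q6,q10} and {q11}.
On input x, block {q1,q5,q7} splits into {q1,q7} and {q5}.
On input x, block {q0,q3,q4} splits into {q0,q4} and {q3}.
Stable partition: {q0,q4} | {q2,q8} | {q6,q10} | {q9} | {q1,q7} | {q11} | {q5} | {q3} — 8 equivalence classes.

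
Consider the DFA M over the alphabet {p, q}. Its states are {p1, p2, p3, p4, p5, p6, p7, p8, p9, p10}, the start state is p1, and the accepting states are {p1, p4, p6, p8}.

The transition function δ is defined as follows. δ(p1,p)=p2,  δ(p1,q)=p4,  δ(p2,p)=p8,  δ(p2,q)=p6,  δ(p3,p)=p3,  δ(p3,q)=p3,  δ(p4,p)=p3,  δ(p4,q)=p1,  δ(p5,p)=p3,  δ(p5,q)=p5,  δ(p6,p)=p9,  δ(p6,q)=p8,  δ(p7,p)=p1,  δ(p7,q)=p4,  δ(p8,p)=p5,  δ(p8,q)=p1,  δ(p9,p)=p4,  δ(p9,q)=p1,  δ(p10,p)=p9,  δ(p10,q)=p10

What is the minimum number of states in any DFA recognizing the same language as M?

4

Reachable states from the start: {p1,p2,p3,p4,p5,p6,p8,p9}. Unreachable: {p7,p10} — drop them.
P0 = {p1,p4,p6,p8} | {p2,p3,p5,p9}.
On input p, block {p2,p3,p5,p9} splits into {p2,p9} and {p3,p5}.
Split {p1,p4,p6,p8} by δ(·,p) → {p1,p6} and {p4,p8}.
No further refinement is possible. Final partition (4 blocks): {p1,p6} | {p2,p9} | {p3,p5} | {p4,p8}.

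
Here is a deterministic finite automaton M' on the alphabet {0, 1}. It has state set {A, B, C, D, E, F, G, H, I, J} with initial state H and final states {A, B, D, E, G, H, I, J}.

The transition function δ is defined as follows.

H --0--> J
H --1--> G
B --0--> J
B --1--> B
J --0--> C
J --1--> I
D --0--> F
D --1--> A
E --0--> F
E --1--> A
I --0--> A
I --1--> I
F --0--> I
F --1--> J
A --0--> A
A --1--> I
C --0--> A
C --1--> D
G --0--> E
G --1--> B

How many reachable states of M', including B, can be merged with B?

3

All states are reachable from the start state.
Start with accepting vs non-accepting: {A,B,D,E,G,H,I,J} | {C,F}.
Split {A,B,D,E,G,H,I,J} by δ(·,0) → {A,B,G,H,I} and {D,E,J}.
On input 0, block {A,B,G,H,I} splits into {B,G,H} and {A,I}.
Stable partition: {B,G,H} | {C,F} | {D,E,J} | {A,I} — 4 equivalence classes.
State B belongs to the block {B,G,H}, which has 3 states.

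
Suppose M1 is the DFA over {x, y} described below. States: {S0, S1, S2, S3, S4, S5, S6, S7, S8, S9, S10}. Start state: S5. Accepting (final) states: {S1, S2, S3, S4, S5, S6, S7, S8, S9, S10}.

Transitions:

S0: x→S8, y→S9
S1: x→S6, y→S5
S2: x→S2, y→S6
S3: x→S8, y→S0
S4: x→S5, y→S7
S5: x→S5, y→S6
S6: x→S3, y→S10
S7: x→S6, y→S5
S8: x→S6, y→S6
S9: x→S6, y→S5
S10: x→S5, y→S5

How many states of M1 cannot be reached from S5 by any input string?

4

Starting at S5 and following transitions, the reachable set is {S0, S3, S5, S6, S8, S9, S10}. That leaves S1, S2, S4, S7 unreachable — 4 in total.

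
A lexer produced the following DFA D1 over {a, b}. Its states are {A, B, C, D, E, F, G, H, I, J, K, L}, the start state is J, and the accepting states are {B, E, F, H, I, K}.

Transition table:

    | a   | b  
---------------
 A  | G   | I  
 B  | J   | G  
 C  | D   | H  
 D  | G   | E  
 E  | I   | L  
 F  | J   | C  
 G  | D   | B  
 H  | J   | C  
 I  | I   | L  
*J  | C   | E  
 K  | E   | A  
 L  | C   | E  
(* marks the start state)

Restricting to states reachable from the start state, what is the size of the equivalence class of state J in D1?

3

First remove the unreachable states {A,F,K}; 9 states remain.
P0 = {B,E,H,I} | {C,D,G,J,L}.
Refine {B,E,H,I} on symbol a: members go to different blocks, giving {B,H} and {E,I}.
Refine {C,D,G,J,L} on symbol b: members go to different blocks, giving {D,J,L} and {C,G}.
No further refinement is possible. Final partition (4 blocks): {B,H} | {D,J,L} | {E,I} | {C,G}.
The equivalence class containing J is {D,J,L}, of size 3.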